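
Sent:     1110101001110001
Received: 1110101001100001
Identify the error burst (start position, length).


XOR: 0000000000010000

Burst at position 11, length 1


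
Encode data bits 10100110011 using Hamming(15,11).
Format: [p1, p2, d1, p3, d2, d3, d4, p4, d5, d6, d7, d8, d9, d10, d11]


Parity bits: p1=1, p2=0, p3=1, p4=0

101101000110011


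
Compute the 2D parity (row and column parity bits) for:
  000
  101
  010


Row parities: 001
Column parities: 111

Row P: 001, Col P: 111, Corner: 1


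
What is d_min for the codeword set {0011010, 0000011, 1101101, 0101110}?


Comparing all pairs, minimum distance: 3
Can detect 2 errors, correct 1 errors

3


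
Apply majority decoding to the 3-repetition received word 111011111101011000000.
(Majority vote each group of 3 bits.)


Groups: 111, 011, 111, 101, 011, 000, 000
Majority votes: 1111100

1111100


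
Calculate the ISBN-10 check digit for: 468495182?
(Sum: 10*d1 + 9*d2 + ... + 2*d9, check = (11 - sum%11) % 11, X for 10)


Weighted sum: 297
297 mod 11 = 0

Check digit: 0


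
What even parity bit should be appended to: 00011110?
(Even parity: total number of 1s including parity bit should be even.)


Number of 1s in data: 4
Parity bit: 0

0


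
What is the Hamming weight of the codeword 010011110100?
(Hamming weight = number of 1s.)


Counting 1s in 010011110100

6


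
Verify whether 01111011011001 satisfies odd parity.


Number of 1s: 9

Yes, parity is correct (9 ones)


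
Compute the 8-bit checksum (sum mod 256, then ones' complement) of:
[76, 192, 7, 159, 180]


Sum = 614 mod 256 = 102
Complement = 153

153


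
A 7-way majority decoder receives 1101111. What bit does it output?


Ones: 6 out of 7
Threshold: 4

1 (6/7 voted 1)


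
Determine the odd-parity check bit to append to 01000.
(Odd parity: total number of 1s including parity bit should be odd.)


Number of 1s in data: 1
Parity bit: 0

0


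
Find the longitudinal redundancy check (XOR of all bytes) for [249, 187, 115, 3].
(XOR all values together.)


XOR chain: 249 ^ 187 ^ 115 ^ 3 = 50

50


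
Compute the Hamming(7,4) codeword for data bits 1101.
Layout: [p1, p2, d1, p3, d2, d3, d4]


Parity bits: p1=1, p2=0, p3=0

1010101


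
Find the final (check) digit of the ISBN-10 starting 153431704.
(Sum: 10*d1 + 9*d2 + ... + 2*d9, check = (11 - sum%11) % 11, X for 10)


Weighted sum: 166
166 mod 11 = 1

Check digit: X


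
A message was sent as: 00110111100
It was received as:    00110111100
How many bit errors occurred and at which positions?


XOR: 00000000000

0 errors (received matches sent)


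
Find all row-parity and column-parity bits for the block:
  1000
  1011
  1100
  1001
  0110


Row parities: 11000
Column parities: 0000

Row P: 11000, Col P: 0000, Corner: 0


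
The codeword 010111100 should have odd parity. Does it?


Number of 1s: 5

Yes, parity is correct (5 ones)


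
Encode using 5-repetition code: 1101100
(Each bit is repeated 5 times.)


Each bit -> 5 copies

11111111110000011111111110000000000


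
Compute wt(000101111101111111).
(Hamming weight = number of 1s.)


Counting 1s in 000101111101111111

13


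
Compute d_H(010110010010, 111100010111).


XOR: 101010000101
Count of 1s: 5

5


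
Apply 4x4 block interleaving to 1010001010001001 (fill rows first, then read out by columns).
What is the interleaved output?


Matrix:
  1010
  0010
  1000
  1001
Read columns: 1011000011000001

1011000011000001


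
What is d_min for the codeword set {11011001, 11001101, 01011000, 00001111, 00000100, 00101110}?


Comparing all pairs, minimum distance: 2
Can detect 1 errors, correct 0 errors

2


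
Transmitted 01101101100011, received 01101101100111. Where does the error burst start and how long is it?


XOR: 00000000000100

Burst at position 11, length 1


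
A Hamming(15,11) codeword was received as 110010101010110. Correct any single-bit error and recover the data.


Syndrome = 0: no error detected

Data: 01011010110 (no errors)


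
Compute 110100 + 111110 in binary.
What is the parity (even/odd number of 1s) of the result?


110100 = 52
111110 = 62
Sum = 114 = 1110010
1s count = 4

even parity (4 ones in 1110010)


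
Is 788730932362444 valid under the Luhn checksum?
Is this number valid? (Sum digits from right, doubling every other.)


Luhn sum = 79
79 mod 10 = 9

Invalid (Luhn sum mod 10 = 9)


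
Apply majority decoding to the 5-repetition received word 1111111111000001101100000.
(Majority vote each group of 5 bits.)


Groups: 11111, 11111, 00000, 11011, 00000
Majority votes: 11010

11010


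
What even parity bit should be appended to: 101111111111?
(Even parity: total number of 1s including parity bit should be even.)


Number of 1s in data: 11
Parity bit: 1

1


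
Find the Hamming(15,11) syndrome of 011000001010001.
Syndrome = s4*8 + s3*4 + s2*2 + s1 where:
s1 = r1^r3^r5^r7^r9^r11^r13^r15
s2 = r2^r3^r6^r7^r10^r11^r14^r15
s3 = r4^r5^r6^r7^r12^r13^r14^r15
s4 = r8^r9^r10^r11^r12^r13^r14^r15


s1=0, s2=0, s3=1, s4=1

Syndrome = 12 (error at position 12)


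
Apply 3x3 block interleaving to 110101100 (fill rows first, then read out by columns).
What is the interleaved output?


Matrix:
  110
  101
  100
Read columns: 111100010

111100010


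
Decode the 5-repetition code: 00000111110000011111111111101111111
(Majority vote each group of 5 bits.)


Groups: 00000, 11111, 00000, 11111, 11111, 11011, 11111
Majority votes: 0101111

0101111


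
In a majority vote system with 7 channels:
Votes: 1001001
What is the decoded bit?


Ones: 3 out of 7
Threshold: 4

0 (3/7 voted 1)


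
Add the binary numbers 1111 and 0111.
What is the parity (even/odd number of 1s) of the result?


1111 = 15
0111 = 7
Sum = 22 = 10110
1s count = 3

odd parity (3 ones in 10110)


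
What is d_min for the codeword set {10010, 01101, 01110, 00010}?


Comparing all pairs, minimum distance: 1
Can detect 0 errors, correct 0 errors

1


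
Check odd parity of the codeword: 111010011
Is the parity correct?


Number of 1s: 6

No, parity error (6 ones)


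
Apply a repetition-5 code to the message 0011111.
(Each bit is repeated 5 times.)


Each bit -> 5 copies

00000000001111111111111111111111111


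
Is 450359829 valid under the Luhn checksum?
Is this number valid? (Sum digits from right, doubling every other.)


Luhn sum = 46
46 mod 10 = 6

Invalid (Luhn sum mod 10 = 6)


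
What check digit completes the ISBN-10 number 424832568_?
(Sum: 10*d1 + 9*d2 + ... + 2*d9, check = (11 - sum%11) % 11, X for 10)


Weighted sum: 228
228 mod 11 = 8

Check digit: 3


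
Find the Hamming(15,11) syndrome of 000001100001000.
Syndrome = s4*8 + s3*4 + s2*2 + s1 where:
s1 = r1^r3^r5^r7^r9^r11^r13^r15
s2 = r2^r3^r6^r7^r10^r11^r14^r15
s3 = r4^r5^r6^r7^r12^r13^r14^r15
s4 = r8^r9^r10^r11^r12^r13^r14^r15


s1=1, s2=0, s3=1, s4=1

Syndrome = 13 (error at position 13)


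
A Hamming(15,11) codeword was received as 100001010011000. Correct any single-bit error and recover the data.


Syndrome = 8: error at position 8

Data: 00100011000 (corrected bit 8)


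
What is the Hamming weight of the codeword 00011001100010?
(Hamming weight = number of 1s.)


Counting 1s in 00011001100010

5


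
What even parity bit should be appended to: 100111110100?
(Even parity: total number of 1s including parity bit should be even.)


Number of 1s in data: 7
Parity bit: 1

1


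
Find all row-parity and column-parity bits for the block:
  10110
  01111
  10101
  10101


Row parities: 1011
Column parities: 11001

Row P: 1011, Col P: 11001, Corner: 1


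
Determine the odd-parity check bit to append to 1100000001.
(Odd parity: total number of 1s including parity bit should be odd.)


Number of 1s in data: 3
Parity bit: 0

0


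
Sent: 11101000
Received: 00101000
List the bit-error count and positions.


XOR: 11000000

2 error(s) at position(s): 0, 1


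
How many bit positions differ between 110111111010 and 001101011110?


XOR: 111010100100
Count of 1s: 6

6


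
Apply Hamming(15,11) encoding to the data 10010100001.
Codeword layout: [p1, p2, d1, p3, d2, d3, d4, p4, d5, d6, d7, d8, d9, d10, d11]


Parity bits: p1=1, p2=0, p3=0, p4=0

101000100100001


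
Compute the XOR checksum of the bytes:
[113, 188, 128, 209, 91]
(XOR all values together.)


XOR chain: 113 ^ 188 ^ 128 ^ 209 ^ 91 = 199

199


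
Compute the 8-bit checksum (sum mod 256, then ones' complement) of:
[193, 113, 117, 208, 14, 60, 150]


Sum = 855 mod 256 = 87
Complement = 168

168


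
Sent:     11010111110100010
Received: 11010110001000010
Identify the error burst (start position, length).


XOR: 00000001111100000

Burst at position 7, length 5


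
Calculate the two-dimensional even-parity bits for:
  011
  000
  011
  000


Row parities: 0000
Column parities: 000

Row P: 0000, Col P: 000, Corner: 0


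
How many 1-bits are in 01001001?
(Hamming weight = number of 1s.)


Counting 1s in 01001001

3


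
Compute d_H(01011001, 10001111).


XOR: 11010110
Count of 1s: 5

5


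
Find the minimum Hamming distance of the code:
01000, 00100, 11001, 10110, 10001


Comparing all pairs, minimum distance: 1
Can detect 0 errors, correct 0 errors

1


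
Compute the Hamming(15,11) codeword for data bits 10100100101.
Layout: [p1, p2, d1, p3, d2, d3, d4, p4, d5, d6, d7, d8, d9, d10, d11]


Parity bits: p1=1, p2=0, p3=1, p4=1

101101010100101


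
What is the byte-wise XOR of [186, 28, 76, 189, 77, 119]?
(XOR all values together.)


XOR chain: 186 ^ 28 ^ 76 ^ 189 ^ 77 ^ 119 = 109

109


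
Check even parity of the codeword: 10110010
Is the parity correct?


Number of 1s: 4

Yes, parity is correct (4 ones)


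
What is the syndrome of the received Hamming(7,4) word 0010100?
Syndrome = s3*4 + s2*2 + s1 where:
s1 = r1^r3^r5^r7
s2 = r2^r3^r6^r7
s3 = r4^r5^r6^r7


s1=0, s2=1, s3=1

Syndrome = 6 (error at position 6)


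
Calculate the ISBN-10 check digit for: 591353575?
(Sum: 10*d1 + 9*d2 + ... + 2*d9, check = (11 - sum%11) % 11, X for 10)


Weighted sum: 256
256 mod 11 = 3

Check digit: 8


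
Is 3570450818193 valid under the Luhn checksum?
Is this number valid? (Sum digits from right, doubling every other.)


Luhn sum = 44
44 mod 10 = 4

Invalid (Luhn sum mod 10 = 4)


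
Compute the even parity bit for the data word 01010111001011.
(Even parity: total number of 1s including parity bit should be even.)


Number of 1s in data: 8
Parity bit: 0

0


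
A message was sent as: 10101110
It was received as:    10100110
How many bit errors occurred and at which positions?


XOR: 00001000

1 error(s) at position(s): 4


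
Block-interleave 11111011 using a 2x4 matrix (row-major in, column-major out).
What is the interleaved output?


Matrix:
  1111
  1011
Read columns: 11101111

11101111


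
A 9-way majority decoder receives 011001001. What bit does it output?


Ones: 4 out of 9
Threshold: 5

0 (4/9 voted 1)


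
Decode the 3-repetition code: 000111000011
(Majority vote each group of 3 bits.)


Groups: 000, 111, 000, 011
Majority votes: 0101

0101


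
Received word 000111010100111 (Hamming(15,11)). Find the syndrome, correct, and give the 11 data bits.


Syndrome = 9: error at position 9

Data: 01101100111 (corrected bit 9)


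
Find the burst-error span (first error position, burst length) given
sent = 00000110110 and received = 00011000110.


XOR: 00011110000

Burst at position 3, length 4


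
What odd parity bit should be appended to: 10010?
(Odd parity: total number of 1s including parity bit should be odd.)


Number of 1s in data: 2
Parity bit: 1

1


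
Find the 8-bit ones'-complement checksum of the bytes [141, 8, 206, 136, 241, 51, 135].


Sum = 918 mod 256 = 150
Complement = 105

105


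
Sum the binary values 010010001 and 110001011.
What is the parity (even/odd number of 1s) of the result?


010010001 = 145
110001011 = 395
Sum = 540 = 1000011100
1s count = 4

even parity (4 ones in 1000011100)


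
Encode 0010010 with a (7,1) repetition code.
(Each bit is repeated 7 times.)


Each bit -> 7 copies

0000000000000011111110000000000000011111110000000


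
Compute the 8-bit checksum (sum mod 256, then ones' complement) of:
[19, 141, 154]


Sum = 314 mod 256 = 58
Complement = 197

197


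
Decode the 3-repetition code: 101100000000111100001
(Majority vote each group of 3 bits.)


Groups: 101, 100, 000, 000, 111, 100, 001
Majority votes: 1000100

1000100


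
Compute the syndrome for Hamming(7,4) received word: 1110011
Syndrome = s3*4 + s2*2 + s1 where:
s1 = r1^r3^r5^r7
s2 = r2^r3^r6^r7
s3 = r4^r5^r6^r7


s1=1, s2=0, s3=0

Syndrome = 1 (error at position 1)


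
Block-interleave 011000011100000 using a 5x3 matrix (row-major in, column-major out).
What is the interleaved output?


Matrix:
  011
  000
  011
  100
  000
Read columns: 000101010010100

000101010010100


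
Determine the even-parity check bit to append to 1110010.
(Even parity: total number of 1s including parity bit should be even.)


Number of 1s in data: 4
Parity bit: 0

0


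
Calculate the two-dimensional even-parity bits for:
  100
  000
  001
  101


Row parities: 1010
Column parities: 000

Row P: 1010, Col P: 000, Corner: 0


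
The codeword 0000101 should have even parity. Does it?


Number of 1s: 2

Yes, parity is correct (2 ones)


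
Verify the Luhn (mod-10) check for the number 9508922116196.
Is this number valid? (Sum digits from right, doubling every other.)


Luhn sum = 54
54 mod 10 = 4

Invalid (Luhn sum mod 10 = 4)


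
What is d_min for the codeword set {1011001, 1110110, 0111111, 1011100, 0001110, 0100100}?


Comparing all pairs, minimum distance: 2
Can detect 1 errors, correct 0 errors

2


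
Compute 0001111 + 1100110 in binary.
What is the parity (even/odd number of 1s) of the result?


0001111 = 15
1100110 = 102
Sum = 117 = 1110101
1s count = 5

odd parity (5 ones in 1110101)


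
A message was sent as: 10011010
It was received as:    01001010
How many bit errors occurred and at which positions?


XOR: 11010000

3 error(s) at position(s): 0, 1, 3


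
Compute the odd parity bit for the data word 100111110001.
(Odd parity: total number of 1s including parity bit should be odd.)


Number of 1s in data: 7
Parity bit: 0

0


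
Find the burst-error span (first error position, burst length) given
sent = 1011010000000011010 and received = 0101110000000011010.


XOR: 1110100000000000000

Burst at position 0, length 5


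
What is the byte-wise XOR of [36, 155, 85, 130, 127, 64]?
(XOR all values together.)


XOR chain: 36 ^ 155 ^ 85 ^ 130 ^ 127 ^ 64 = 87

87


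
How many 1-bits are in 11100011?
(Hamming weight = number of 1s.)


Counting 1s in 11100011

5


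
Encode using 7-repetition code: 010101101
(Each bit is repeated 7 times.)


Each bit -> 7 copies

000000011111110000000111111100000001111111111111100000001111111


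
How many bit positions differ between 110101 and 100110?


XOR: 010011
Count of 1s: 3

3


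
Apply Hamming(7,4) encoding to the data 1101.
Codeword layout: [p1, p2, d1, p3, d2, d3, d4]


Parity bits: p1=1, p2=0, p3=0

1010101


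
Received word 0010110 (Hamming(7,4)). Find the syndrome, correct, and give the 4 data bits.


Syndrome = 0: no error detected

Data: 1110 (no errors)


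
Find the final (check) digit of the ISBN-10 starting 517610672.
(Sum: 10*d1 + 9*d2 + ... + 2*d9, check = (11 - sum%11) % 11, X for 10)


Weighted sum: 212
212 mod 11 = 3

Check digit: 8


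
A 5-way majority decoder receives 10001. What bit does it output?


Ones: 2 out of 5
Threshold: 3

0 (2/5 voted 1)


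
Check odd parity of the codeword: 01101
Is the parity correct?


Number of 1s: 3

Yes, parity is correct (3 ones)


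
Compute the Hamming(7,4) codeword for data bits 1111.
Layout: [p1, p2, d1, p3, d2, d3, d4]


Parity bits: p1=1, p2=1, p3=1

1111111


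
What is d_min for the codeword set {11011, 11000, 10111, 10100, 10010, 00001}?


Comparing all pairs, minimum distance: 2
Can detect 1 errors, correct 0 errors

2


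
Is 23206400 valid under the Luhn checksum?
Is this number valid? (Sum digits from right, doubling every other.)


Luhn sum = 18
18 mod 10 = 8

Invalid (Luhn sum mod 10 = 8)


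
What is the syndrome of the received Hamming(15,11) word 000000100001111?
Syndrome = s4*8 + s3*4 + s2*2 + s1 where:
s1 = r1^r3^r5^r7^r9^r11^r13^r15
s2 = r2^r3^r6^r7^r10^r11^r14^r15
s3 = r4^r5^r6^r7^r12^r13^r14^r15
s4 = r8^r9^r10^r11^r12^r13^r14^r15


s1=1, s2=1, s3=1, s4=0

Syndrome = 7 (error at position 7)


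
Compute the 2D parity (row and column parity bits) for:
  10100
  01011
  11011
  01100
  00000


Row parities: 01000
Column parities: 01000

Row P: 01000, Col P: 01000, Corner: 1


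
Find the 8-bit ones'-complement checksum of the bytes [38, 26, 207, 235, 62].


Sum = 568 mod 256 = 56
Complement = 199

199


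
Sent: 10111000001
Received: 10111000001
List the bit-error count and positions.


XOR: 00000000000

0 errors (received matches sent)


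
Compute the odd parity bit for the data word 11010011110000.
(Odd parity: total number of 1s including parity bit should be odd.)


Number of 1s in data: 7
Parity bit: 0

0


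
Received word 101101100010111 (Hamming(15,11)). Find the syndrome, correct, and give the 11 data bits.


Syndrome = 0: no error detected

Data: 10110010111 (no errors)


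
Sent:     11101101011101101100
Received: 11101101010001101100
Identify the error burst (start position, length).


XOR: 00000000001100000000

Burst at position 10, length 2


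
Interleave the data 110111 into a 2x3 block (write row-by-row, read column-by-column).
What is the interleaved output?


Matrix:
  110
  111
Read columns: 111101

111101


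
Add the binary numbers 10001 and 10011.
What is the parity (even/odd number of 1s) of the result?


10001 = 17
10011 = 19
Sum = 36 = 100100
1s count = 2

even parity (2 ones in 100100)


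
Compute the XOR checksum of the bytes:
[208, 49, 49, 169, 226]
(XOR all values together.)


XOR chain: 208 ^ 49 ^ 49 ^ 169 ^ 226 = 155

155


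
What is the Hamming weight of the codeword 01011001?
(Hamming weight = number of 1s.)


Counting 1s in 01011001

4


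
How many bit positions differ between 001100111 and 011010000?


XOR: 010110111
Count of 1s: 6

6


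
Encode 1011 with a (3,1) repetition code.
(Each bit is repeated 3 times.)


Each bit -> 3 copies

111000111111


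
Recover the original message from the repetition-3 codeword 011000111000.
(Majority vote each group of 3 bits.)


Groups: 011, 000, 111, 000
Majority votes: 1010

1010


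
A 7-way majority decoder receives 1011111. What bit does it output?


Ones: 6 out of 7
Threshold: 4

1 (6/7 voted 1)


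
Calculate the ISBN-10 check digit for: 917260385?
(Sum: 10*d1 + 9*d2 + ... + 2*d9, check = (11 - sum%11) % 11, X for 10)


Weighted sum: 251
251 mod 11 = 9

Check digit: 2


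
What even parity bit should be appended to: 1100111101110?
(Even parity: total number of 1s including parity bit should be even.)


Number of 1s in data: 9
Parity bit: 1

1


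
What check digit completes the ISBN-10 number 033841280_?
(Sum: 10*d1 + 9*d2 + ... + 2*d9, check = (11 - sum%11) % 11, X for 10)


Weighted sum: 168
168 mod 11 = 3

Check digit: 8


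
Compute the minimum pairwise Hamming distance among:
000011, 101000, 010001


Comparing all pairs, minimum distance: 2
Can detect 1 errors, correct 0 errors

2


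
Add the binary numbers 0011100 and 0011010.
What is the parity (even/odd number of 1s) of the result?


0011100 = 28
0011010 = 26
Sum = 54 = 110110
1s count = 4

even parity (4 ones in 110110)


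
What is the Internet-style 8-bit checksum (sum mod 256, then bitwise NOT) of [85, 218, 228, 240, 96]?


Sum = 867 mod 256 = 99
Complement = 156

156


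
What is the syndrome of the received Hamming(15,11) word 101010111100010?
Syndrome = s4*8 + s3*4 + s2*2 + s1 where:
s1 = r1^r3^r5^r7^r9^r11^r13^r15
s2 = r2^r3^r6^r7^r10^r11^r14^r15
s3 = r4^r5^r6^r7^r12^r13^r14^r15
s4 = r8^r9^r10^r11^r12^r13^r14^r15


s1=1, s2=0, s3=1, s4=0

Syndrome = 5 (error at position 5)


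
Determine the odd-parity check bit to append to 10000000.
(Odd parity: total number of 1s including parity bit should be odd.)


Number of 1s in data: 1
Parity bit: 0

0


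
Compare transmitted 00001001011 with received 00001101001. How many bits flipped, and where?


XOR: 00000100010

2 error(s) at position(s): 5, 9


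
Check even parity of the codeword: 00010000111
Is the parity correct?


Number of 1s: 4

Yes, parity is correct (4 ones)


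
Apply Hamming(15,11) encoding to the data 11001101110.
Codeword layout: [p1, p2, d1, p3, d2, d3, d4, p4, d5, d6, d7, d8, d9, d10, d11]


Parity bits: p1=0, p2=1, p3=0, p4=1

011010011101110


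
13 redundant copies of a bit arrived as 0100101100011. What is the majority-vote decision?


Ones: 6 out of 13
Threshold: 7

0 (6/13 voted 1)


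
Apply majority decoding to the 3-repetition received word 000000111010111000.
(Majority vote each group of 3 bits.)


Groups: 000, 000, 111, 010, 111, 000
Majority votes: 001010

001010


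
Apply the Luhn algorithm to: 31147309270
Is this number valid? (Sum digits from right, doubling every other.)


Luhn sum = 43
43 mod 10 = 3

Invalid (Luhn sum mod 10 = 3)


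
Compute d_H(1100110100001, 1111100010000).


XOR: 0011010110001
Count of 1s: 6

6


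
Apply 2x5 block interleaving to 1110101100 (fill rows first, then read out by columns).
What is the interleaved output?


Matrix:
  11101
  01100
Read columns: 1011110010

1011110010


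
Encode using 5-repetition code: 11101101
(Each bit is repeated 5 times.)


Each bit -> 5 copies

1111111111111110000011111111110000011111


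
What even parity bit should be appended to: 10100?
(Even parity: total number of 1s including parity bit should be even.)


Number of 1s in data: 2
Parity bit: 0

0


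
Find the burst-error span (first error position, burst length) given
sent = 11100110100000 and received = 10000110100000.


XOR: 01100000000000

Burst at position 1, length 2


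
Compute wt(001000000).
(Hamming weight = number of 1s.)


Counting 1s in 001000000

1


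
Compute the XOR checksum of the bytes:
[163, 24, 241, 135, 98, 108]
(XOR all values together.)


XOR chain: 163 ^ 24 ^ 241 ^ 135 ^ 98 ^ 108 = 195

195


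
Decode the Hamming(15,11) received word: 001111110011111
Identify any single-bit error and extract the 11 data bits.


Syndrome = 0: no error detected

Data: 11110011111 (no errors)


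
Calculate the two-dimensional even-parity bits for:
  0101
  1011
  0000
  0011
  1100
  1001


Row parities: 010000
Column parities: 1000

Row P: 010000, Col P: 1000, Corner: 1


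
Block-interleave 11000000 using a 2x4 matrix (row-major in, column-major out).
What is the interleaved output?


Matrix:
  1100
  0000
Read columns: 10100000

10100000


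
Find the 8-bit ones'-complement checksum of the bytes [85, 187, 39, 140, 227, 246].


Sum = 924 mod 256 = 156
Complement = 99

99


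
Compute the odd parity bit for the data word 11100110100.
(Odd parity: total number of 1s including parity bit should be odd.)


Number of 1s in data: 6
Parity bit: 1

1


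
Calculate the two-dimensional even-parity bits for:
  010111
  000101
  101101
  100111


Row parities: 0000
Column parities: 011000

Row P: 0000, Col P: 011000, Corner: 0


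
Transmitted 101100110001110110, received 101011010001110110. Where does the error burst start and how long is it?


XOR: 000111100000000000

Burst at position 3, length 4


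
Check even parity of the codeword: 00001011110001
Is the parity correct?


Number of 1s: 6

Yes, parity is correct (6 ones)


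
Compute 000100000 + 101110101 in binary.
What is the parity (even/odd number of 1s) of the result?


000100000 = 32
101110101 = 373
Sum = 405 = 110010101
1s count = 5

odd parity (5 ones in 110010101)


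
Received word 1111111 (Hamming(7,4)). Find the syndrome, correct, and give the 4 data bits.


Syndrome = 0: no error detected

Data: 1111 (no errors)


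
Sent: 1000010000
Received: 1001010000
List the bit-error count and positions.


XOR: 0001000000

1 error(s) at position(s): 3


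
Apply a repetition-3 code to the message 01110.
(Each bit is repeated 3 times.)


Each bit -> 3 copies

000111111111000


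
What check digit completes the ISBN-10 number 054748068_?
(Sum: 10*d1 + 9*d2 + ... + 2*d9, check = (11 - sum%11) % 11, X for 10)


Weighted sum: 224
224 mod 11 = 4

Check digit: 7


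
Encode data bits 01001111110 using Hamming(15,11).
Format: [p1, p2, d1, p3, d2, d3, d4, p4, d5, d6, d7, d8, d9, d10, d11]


Parity bits: p1=0, p2=1, p3=0, p4=0

010010001111110


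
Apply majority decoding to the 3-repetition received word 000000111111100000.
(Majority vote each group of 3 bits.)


Groups: 000, 000, 111, 111, 100, 000
Majority votes: 001100

001100


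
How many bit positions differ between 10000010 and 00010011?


XOR: 10010001
Count of 1s: 3

3


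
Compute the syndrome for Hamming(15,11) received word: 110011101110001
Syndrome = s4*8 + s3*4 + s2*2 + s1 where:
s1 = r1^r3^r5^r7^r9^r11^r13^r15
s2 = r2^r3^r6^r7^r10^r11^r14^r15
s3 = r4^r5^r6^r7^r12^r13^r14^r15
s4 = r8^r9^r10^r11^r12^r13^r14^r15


s1=0, s2=0, s3=0, s4=0

Syndrome = 0 (no error)


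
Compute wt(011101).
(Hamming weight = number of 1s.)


Counting 1s in 011101

4


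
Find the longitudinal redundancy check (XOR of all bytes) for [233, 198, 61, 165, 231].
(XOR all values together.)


XOR chain: 233 ^ 198 ^ 61 ^ 165 ^ 231 = 80

80


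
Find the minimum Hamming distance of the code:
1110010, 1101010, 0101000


Comparing all pairs, minimum distance: 2
Can detect 1 errors, correct 0 errors

2


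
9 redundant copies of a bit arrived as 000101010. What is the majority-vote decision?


Ones: 3 out of 9
Threshold: 5

0 (3/9 voted 1)


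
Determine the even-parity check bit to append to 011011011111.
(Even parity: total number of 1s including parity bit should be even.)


Number of 1s in data: 9
Parity bit: 1

1


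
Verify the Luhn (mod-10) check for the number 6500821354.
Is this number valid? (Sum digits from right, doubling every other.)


Luhn sum = 27
27 mod 10 = 7

Invalid (Luhn sum mod 10 = 7)


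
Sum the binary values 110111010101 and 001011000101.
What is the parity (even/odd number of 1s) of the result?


110111010101 = 3541
001011000101 = 709
Sum = 4250 = 1000010011010
1s count = 5

odd parity (5 ones in 1000010011010)


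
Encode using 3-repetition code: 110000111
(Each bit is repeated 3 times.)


Each bit -> 3 copies

111111000000000000111111111


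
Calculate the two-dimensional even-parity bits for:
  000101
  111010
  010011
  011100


Row parities: 0011
Column parities: 110000

Row P: 0011, Col P: 110000, Corner: 0


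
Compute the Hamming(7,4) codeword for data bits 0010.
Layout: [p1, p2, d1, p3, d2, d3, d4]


Parity bits: p1=0, p2=1, p3=1

0101010


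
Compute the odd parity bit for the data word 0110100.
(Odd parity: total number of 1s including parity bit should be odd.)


Number of 1s in data: 3
Parity bit: 0

0


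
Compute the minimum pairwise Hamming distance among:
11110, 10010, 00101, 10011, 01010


Comparing all pairs, minimum distance: 1
Can detect 0 errors, correct 0 errors

1


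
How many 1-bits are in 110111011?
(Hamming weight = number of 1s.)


Counting 1s in 110111011

7


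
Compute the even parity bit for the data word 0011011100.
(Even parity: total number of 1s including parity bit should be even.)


Number of 1s in data: 5
Parity bit: 1

1


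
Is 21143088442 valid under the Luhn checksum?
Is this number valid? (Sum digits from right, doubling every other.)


Luhn sum = 45
45 mod 10 = 5

Invalid (Luhn sum mod 10 = 5)


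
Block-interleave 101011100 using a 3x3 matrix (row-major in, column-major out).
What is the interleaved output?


Matrix:
  101
  011
  100
Read columns: 101010110

101010110


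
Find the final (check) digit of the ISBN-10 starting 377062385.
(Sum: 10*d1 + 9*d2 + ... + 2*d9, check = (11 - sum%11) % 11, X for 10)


Weighted sum: 241
241 mod 11 = 10

Check digit: 1


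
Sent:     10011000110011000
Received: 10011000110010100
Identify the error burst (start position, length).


XOR: 00000000000001100

Burst at position 13, length 2


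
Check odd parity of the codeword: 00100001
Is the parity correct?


Number of 1s: 2

No, parity error (2 ones)


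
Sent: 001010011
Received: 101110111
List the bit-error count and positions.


XOR: 100100100

3 error(s) at position(s): 0, 3, 6


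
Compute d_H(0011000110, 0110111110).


XOR: 0101111000
Count of 1s: 5

5


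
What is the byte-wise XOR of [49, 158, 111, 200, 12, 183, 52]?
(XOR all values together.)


XOR chain: 49 ^ 158 ^ 111 ^ 200 ^ 12 ^ 183 ^ 52 = 135

135


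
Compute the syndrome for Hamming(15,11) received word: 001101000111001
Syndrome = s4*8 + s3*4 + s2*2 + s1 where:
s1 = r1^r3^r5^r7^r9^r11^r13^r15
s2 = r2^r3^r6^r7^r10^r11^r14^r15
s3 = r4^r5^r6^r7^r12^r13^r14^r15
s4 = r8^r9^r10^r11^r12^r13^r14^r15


s1=1, s2=1, s3=0, s4=0

Syndrome = 3 (error at position 3)


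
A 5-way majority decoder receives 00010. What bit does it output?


Ones: 1 out of 5
Threshold: 3

0 (1/5 voted 1)


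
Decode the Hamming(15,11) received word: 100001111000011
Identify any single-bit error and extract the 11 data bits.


Syndrome = 0: no error detected

Data: 00111000011 (no errors)


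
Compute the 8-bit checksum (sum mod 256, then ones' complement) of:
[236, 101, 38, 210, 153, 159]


Sum = 897 mod 256 = 129
Complement = 126

126


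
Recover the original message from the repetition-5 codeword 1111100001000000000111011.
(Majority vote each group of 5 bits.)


Groups: 11111, 00001, 00000, 00001, 11011
Majority votes: 10001

10001


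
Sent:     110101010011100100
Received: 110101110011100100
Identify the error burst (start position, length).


XOR: 000000100000000000

Burst at position 6, length 1


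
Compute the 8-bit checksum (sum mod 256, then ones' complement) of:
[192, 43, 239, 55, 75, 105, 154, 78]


Sum = 941 mod 256 = 173
Complement = 82

82


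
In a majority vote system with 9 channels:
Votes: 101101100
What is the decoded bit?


Ones: 5 out of 9
Threshold: 5

1 (5/9 voted 1)


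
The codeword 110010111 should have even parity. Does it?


Number of 1s: 6

Yes, parity is correct (6 ones)


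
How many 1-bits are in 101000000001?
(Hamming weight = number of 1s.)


Counting 1s in 101000000001

3


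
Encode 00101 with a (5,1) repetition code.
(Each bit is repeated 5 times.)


Each bit -> 5 copies

0000000000111110000011111


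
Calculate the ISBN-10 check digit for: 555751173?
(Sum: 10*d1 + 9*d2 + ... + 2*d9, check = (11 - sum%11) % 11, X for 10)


Weighted sum: 250
250 mod 11 = 8

Check digit: 3


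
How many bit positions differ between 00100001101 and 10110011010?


XOR: 10010010111
Count of 1s: 6

6


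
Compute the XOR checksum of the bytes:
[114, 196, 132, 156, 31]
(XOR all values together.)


XOR chain: 114 ^ 196 ^ 132 ^ 156 ^ 31 = 177

177


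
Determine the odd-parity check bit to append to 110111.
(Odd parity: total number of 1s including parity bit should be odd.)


Number of 1s in data: 5
Parity bit: 0

0


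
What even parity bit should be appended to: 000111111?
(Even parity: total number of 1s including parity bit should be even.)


Number of 1s in data: 6
Parity bit: 0

0


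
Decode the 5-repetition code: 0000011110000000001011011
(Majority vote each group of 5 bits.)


Groups: 00000, 11110, 00000, 00010, 11011
Majority votes: 01001

01001


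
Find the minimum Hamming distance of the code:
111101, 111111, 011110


Comparing all pairs, minimum distance: 1
Can detect 0 errors, correct 0 errors

1


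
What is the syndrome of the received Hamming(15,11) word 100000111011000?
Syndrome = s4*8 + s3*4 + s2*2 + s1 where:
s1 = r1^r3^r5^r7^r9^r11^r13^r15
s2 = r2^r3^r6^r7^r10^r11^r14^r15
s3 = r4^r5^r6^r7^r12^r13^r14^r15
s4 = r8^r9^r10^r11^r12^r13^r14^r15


s1=0, s2=0, s3=0, s4=0

Syndrome = 0 (no error)


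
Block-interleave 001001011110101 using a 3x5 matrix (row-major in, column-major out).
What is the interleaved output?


Matrix:
  00100
  10111
  10101
Read columns: 011000111010011

011000111010011


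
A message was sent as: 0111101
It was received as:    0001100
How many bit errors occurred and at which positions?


XOR: 0110001

3 error(s) at position(s): 1, 2, 6


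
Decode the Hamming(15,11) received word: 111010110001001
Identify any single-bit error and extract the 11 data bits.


Syndrome = 9: error at position 9

Data: 11011001001 (corrected bit 9)


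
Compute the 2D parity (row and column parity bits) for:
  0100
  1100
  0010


Row parities: 101
Column parities: 1010

Row P: 101, Col P: 1010, Corner: 0


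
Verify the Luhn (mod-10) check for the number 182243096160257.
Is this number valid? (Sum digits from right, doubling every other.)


Luhn sum = 57
57 mod 10 = 7

Invalid (Luhn sum mod 10 = 7)


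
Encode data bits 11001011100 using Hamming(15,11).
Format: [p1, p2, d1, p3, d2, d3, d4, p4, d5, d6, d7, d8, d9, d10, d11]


Parity bits: p1=1, p2=0, p3=1, p4=0

101110001011100


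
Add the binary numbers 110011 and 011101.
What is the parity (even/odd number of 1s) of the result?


110011 = 51
011101 = 29
Sum = 80 = 1010000
1s count = 2

even parity (2 ones in 1010000)


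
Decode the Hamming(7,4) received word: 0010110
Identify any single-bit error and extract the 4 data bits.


Syndrome = 0: no error detected

Data: 1110 (no errors)


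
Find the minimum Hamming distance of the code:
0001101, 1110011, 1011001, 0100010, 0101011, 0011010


Comparing all pairs, minimum distance: 2
Can detect 1 errors, correct 0 errors

2


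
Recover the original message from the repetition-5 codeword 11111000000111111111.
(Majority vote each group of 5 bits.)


Groups: 11111, 00000, 01111, 11111
Majority votes: 1011

1011


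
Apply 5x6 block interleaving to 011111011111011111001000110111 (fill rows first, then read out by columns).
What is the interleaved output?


Matrix:
  011111
  011111
  011111
  001000
  110111
Read columns: 000011110111110111011110111101

000011110111110111011110111101


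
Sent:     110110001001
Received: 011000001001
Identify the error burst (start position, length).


XOR: 101110000000

Burst at position 0, length 5


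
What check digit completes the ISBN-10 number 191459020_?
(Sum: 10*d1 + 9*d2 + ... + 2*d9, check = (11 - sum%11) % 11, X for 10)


Weighted sum: 208
208 mod 11 = 10

Check digit: 1


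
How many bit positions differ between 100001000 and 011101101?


XOR: 111100101
Count of 1s: 6

6


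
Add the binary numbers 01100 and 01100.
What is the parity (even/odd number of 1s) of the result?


01100 = 12
01100 = 12
Sum = 24 = 11000
1s count = 2

even parity (2 ones in 11000)


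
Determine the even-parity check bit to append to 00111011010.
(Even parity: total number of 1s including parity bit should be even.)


Number of 1s in data: 6
Parity bit: 0

0


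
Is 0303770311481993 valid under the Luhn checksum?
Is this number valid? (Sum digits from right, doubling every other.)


Luhn sum = 63
63 mod 10 = 3

Invalid (Luhn sum mod 10 = 3)


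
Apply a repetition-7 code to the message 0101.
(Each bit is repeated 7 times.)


Each bit -> 7 copies

0000000111111100000001111111


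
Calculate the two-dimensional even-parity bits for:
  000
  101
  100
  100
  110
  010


Row parities: 001101
Column parities: 001

Row P: 001101, Col P: 001, Corner: 1


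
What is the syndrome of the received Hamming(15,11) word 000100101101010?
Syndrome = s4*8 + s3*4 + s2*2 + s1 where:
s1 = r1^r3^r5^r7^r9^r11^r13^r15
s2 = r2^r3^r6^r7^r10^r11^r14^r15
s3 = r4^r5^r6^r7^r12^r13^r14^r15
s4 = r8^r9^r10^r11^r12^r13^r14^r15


s1=0, s2=1, s3=0, s4=0

Syndrome = 2 (error at position 2)


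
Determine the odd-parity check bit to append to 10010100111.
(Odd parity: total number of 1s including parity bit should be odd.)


Number of 1s in data: 6
Parity bit: 1

1


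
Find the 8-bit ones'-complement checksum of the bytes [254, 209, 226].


Sum = 689 mod 256 = 177
Complement = 78

78


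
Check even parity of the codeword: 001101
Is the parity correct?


Number of 1s: 3

No, parity error (3 ones)


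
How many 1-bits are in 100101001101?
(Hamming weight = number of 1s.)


Counting 1s in 100101001101

6


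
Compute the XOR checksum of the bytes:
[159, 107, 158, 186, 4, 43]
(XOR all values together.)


XOR chain: 159 ^ 107 ^ 158 ^ 186 ^ 4 ^ 43 = 255

255


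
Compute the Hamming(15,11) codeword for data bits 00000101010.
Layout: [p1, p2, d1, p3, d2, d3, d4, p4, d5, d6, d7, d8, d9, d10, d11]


Parity bits: p1=0, p2=0, p3=0, p4=1

000000010101010


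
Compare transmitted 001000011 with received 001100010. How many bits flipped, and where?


XOR: 000100001

2 error(s) at position(s): 3, 8


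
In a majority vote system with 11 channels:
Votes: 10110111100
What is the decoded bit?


Ones: 7 out of 11
Threshold: 6

1 (7/11 voted 1)


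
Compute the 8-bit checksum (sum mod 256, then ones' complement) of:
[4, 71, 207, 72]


Sum = 354 mod 256 = 98
Complement = 157

157


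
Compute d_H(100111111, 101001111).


XOR: 001110000
Count of 1s: 3

3


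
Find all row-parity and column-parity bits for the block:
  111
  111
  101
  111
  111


Row parities: 11011
Column parities: 101

Row P: 11011, Col P: 101, Corner: 0


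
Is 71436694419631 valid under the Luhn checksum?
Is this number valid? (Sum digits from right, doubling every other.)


Luhn sum = 70
70 mod 10 = 0

Valid (Luhn sum mod 10 = 0)


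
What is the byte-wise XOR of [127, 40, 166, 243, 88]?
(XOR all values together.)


XOR chain: 127 ^ 40 ^ 166 ^ 243 ^ 88 = 90

90


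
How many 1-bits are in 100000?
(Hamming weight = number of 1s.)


Counting 1s in 100000

1


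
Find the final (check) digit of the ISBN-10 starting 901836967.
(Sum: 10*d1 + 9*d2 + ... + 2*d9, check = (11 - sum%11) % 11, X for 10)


Weighted sum: 270
270 mod 11 = 6

Check digit: 5


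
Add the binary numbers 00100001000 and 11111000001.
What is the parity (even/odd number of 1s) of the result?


00100001000 = 264
11111000001 = 1985
Sum = 2249 = 100011001001
1s count = 5

odd parity (5 ones in 100011001001)


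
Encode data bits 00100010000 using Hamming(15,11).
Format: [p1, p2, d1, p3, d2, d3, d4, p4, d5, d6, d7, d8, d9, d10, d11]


Parity bits: p1=1, p2=0, p3=1, p4=1

100101010010000


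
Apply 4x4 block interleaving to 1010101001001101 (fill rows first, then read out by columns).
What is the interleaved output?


Matrix:
  1010
  1010
  0100
  1101
Read columns: 1101001111000001

1101001111000001


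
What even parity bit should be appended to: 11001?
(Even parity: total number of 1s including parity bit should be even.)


Number of 1s in data: 3
Parity bit: 1

1
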